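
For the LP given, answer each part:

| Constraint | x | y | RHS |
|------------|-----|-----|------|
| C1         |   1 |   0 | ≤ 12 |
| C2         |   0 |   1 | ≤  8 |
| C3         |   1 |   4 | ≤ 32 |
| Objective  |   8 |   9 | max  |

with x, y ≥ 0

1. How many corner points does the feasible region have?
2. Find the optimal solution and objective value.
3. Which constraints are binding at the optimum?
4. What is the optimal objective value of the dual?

1. 4
2. x = 12, y = 5, z = 141
3. C1, C3
4. 141 (by strong duality, equal to the primal optimum)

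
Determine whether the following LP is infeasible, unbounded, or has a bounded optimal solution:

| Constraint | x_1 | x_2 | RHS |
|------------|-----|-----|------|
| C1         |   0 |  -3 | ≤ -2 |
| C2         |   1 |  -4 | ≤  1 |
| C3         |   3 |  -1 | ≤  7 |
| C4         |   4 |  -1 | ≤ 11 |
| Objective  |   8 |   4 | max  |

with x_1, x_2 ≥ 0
Feasible point: (0, 1) satisfies every constraint, so the LP is feasible.
Direction d = (0, 1): for each constraint row a, a·d ≤ 0 —
  (0)(0) + (-3)(1) = -3 ≤ 0
  (1)(0) + (-4)(1) = -4 ≤ 0
  (3)(0) + (-1)(1) = -1 ≤ 0
  (4)(0) + (-1)(1) = -1 ≤ 0
and d ≥ 0, so (0, 1) + t·d stays feasible for every t ≥ 0. Along this ray z = 8x_1 + 4x_2 changes by 4 per unit t, so z → +∞.

Unbounded: there is a feasible ray along which z → +∞.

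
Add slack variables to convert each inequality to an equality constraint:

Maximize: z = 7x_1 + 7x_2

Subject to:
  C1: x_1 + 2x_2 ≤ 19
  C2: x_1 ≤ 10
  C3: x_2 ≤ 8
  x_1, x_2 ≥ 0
max z = 7x_1 + 7x_2

s.t.
  x_1 + 2x_2 + s1 = 19
  x_1 + s2 = 10
  x_2 + s3 = 8
  x_1, x_2, s1, s2, s3 ≥ 0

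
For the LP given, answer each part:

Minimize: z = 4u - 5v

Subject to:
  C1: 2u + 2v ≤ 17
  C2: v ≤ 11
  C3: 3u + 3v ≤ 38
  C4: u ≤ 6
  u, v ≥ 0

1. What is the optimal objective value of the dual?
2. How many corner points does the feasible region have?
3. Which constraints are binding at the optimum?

1. -42.5 (by strong duality, equal to the primal optimum)
2. 4
3. C1, u ≥ 0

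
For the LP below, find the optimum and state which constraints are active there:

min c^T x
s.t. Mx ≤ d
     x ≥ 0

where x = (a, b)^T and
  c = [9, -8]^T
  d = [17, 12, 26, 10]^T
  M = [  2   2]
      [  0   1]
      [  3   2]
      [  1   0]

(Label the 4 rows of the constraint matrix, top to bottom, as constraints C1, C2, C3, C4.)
Optimal: a = 0, b = 8.5
Slack at optimum:
  C1: slack = 0 (binding)
  C2: slack = 3.5
  C3: slack = 9
  C4: slack = 10
  a ≥ 0: a = 0 (binding)
  b ≥ 0: b = 8.5
Binding constraints: C1, a ≥ 0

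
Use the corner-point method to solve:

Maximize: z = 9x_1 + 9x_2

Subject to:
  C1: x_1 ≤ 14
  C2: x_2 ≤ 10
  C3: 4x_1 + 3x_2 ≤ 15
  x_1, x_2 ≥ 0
Each vertex is the intersection of two constraint boundaries that also satisfies all remaining constraints:
  x_1 = 0 and x_2 = 0 → (0, 0)
  4x_1 + 3x_2 = 15 and x_2 = 0 → (3.75, 0)
  4x_1 + 3x_2 = 15 and x_1 = 0 → (0, 5)

Evaluating z = 9x_1 + 9x_2 at each vertex:
  (0, 0): z = 0
  (3.75, 0): z = 33.75
  (0, 5): z = 45

The maximum is at (0, 5) with z = 45.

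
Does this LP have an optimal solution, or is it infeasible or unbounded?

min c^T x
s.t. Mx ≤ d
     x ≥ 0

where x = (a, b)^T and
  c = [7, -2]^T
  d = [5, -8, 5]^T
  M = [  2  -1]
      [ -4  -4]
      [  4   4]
One constraint requires 4a + 4b ≤ 5, while the constraint -4a - 4b ≤ -8 is equivalent to 4a + 4b ≥ 8. Together they would need 8 ≤ 4a + 4b ≤ 5, which is impossible since 8 > 5. No point satisfies all constraints.

Infeasible: no point satisfies all constraints simultaneously.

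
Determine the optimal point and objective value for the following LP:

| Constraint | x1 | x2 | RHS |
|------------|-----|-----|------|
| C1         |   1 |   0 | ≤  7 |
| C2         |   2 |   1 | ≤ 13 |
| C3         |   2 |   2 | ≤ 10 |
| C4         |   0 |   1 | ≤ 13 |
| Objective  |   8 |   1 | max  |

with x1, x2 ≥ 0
Each vertex is the intersection of two constraint boundaries that also satisfies all remaining constraints:
  x1 = 0 and x2 = 0 → (0, 0)
  2x1 + 2x2 = 10 and x2 = 0 → (5, 0)
  2x1 + 2x2 = 10 and x1 = 0 → (0, 5)

Evaluating z = 8x1 + x2 at each vertex:
  (0, 0): z = 0
  (5, 0): z = 40
  (0, 5): z = 5

The maximum is at (5, 0) with z = 40.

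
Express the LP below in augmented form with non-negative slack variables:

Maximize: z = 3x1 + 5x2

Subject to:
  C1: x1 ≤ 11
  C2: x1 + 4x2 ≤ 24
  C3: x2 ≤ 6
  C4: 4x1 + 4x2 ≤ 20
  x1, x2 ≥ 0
max z = 3x1 + 5x2

s.t.
  x1 + s1 = 11
  x1 + 4x2 + s2 = 24
  x2 + s3 = 6
  4x1 + 4x2 + s4 = 20
  x1, x2, s1, s2, s3, s4 ≥ 0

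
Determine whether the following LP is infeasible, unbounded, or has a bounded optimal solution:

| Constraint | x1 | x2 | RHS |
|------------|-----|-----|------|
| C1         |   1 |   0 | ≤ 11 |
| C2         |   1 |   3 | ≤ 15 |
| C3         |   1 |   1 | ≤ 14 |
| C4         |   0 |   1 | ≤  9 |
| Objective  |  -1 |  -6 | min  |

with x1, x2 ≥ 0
The point (0, 5) satisfies every constraint, so the LP is feasible; the constraints give x1 ≤ 11 and x2 ≤ 9, which with x1, x2 ≥ 0 keep the feasible region inside a bounded box. A feasible, bounded LP attains a finite optimum at a vertex.

Evaluating z = -x1 - 6x2 at each vertex:
  (0, 0): z = 0
  (11, 0): z = -11
  (11, 1.333): z = -19
  (0, 5): z = -30

Feasible with finite optimum z* = -30 at (0, 5).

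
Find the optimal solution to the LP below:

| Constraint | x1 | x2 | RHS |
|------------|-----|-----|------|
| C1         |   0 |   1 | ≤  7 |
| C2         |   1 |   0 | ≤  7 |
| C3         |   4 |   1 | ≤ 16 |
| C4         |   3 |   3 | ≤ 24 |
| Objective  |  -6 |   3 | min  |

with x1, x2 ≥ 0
Each vertex is the intersection of two constraint boundaries that also satisfies all remaining constraints:
  x1 = 0 and x2 = 0 → (0, 0)
  4x1 + x2 = 16 and x2 = 0 → (4, 0)
  4x1 + x2 = 16 and 3x1 + 3x2 = 24 → (2.667, 5.333)
  x2 = 7 and 3x1 + 3x2 = 24 → (1, 7)
  x2 = 7 and x1 = 0 → (0, 7)

Evaluating z = -6x1 + 3x2 at each vertex:
  (0, 0): z = 0
  (4, 0): z = -24
  (2.667, 5.333): z = -3e-06
  (1, 7): z = 15
  (0, 7): z = 21

The minimum is at (4, 0) with z = -24.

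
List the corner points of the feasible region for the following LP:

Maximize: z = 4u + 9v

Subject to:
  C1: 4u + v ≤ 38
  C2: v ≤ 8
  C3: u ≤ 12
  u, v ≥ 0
Each vertex is the intersection of two constraint boundaries that also satisfies all remaining constraints:
  u = 0 and v = 0 → (0, 0)
  4u + v = 38 and v = 0 → (9.5, 0)
  4u + v = 38 and v = 8 → (7.5, 8)
  v = 8 and u = 0 → (0, 8)

Vertices: (0, 0), (9.5, 0), (7.5, 8), (0, 8)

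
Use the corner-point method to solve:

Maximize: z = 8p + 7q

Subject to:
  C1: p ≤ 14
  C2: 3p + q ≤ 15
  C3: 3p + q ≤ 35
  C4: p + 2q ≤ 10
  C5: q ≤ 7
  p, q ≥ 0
Each vertex is the intersection of two constraint boundaries that also satisfies all remaining constraints:
  p = 0 and q = 0 → (0, 0)
  3p + q = 15 and q = 0 → (5, 0)
  3p + q = 15 and p + 2q = 10 → (4, 3)
  p + 2q = 10 and p = 0 → (0, 5)

Evaluating z = 8p + 7q at each vertex:
  (0, 0): z = 0
  (5, 0): z = 40
  (4, 3): z = 53
  (0, 5): z = 35

The maximum is at (4, 3) with z = 53.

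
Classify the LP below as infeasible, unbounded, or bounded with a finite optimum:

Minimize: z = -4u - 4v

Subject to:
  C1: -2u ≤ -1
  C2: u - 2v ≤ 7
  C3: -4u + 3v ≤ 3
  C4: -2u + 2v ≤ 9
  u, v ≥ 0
Feasible point: (1, 0) satisfies every constraint, so the LP is feasible.
Direction d = (1, 1): for each constraint row a, a·d ≤ 0 —
  (-2)(1) + (0)(1) = -2 ≤ 0
  (1)(1) + (-2)(1) = -1 ≤ 0
  (-4)(1) + (3)(1) = -1 ≤ 0
  (-2)(1) + (2)(1) = 0 ≤ 0
and d ≥ 0, so (1, 0) + t·d stays feasible for every t ≥ 0. Along this ray z = -4u - 4v changes by -8 per unit t, so z → −∞.

Unbounded — the objective can decrease without bound over the feasible region.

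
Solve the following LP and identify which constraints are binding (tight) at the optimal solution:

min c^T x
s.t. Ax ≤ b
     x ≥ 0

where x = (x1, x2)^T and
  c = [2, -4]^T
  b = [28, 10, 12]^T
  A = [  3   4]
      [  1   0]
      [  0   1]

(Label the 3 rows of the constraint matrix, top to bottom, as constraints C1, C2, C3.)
Optimal: x1 = 0, x2 = 7
Binding: C1, x1 ≥ 0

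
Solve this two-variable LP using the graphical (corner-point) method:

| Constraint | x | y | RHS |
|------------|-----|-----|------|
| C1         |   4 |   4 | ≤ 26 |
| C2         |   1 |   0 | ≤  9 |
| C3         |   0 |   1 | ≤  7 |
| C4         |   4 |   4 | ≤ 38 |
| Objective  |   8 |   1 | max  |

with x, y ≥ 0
Each vertex is the intersection of two constraint boundaries that also satisfies all remaining constraints:
  x = 0 and y = 0 → (0, 0)
  4x + 4y = 26 and y = 0 → (6.5, 0)
  4x + 4y = 26 and x = 0 → (0, 6.5)

Evaluating z = 8x + y at each vertex:
  (0, 0): z = 0
  (6.5, 0): z = 52
  (0, 6.5): z = 6.5

The maximum is at (6.5, 0) with z = 52.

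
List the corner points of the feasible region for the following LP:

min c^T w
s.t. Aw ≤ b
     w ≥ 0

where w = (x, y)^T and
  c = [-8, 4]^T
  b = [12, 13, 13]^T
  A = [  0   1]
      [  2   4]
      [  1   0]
Each vertex is the intersection of two constraint boundaries that also satisfies all remaining constraints:
  x = 0 and y = 0 → (0, 0)
  2x + 4y = 13 and y = 0 → (6.5, 0)
  2x + 4y = 13 and x = 0 → (0, 3.25)

Vertices: (0, 0), (6.5, 0), (0, 3.25)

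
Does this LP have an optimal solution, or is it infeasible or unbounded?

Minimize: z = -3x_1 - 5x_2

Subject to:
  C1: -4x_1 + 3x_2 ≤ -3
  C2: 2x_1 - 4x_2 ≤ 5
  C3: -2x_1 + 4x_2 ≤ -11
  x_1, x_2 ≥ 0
C2 requires 2x_1 - 4x_2 ≤ 5, while C3 (-2x_1 + 4x_2 ≤ -11) is equivalent to 2x_1 - 4x_2 ≥ 11. Together they would need 11 ≤ 2x_1 - 4x_2 ≤ 5, which is impossible since 11 > 5. No point satisfies all constraints.

Infeasible — the constraint set is empty.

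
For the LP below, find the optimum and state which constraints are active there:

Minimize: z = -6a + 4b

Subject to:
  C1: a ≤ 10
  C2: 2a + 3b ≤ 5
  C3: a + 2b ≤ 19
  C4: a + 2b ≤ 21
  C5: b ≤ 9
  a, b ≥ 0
Optimal: a = 2.5, b = 0
Slack at optimum:
  C1: slack = 7.5
  C2: slack = 0 (binding)
  C3: slack = 16.5
  C4: slack = 18.5
  C5: slack = 9
  a ≥ 0: a = 2.5
  b ≥ 0: b = 0 (binding)
Binding constraints: C2, b ≥ 0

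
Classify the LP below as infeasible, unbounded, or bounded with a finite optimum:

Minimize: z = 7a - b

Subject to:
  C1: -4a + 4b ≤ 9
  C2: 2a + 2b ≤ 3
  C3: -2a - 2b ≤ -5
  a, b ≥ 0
C2 requires 2a + 2b ≤ 3, while C3 (-2a - 2b ≤ -5) is equivalent to 2a + 2b ≥ 5. Together they would need 5 ≤ 2a + 2b ≤ 3, which is impossible since 5 > 3. No point satisfies all constraints.

The feasible region is empty; the LP is infeasible.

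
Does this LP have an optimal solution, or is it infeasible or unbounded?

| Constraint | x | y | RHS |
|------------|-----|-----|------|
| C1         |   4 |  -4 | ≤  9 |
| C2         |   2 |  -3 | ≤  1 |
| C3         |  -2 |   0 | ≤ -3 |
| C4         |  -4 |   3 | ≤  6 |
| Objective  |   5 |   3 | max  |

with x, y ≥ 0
Feasible point: (2, 1) satisfies every constraint, so the LP is feasible.
Direction d = (1, 1): for each constraint row a, a·d ≤ 0 —
  (4)(1) + (-4)(1) = 0 ≤ 0
  (2)(1) + (-3)(1) = -1 ≤ 0
  (-2)(1) + (0)(1) = -2 ≤ 0
  (-4)(1) + (3)(1) = -1 ≤ 0
and d ≥ 0, so (2, 1) + t·d stays feasible for every t ≥ 0. Along this ray z = 5x + 3y changes by 8 per unit t, so z → +∞.

Unbounded: there is a feasible ray along which z → +∞.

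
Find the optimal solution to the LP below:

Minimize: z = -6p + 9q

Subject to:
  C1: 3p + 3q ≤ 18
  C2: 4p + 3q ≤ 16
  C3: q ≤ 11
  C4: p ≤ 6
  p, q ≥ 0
Each vertex is the intersection of two constraint boundaries that also satisfies all remaining constraints:
  p = 0 and q = 0 → (0, 0)
  4p + 3q = 16 and q = 0 → (4, 0)
  4p + 3q = 16 and p = 0 → (0, 5.333)

Evaluating z = -6p + 9q at each vertex:
  (0, 0): z = 0
  (4, 0): z = -24
  (0, 5.333): z = 48

The minimum is at (4, 0) with z = -24.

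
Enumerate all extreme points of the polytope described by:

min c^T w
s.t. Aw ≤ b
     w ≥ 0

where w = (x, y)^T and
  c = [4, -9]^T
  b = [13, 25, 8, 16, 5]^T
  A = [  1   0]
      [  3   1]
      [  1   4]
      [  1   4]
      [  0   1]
Each vertex is the intersection of two constraint boundaries that also satisfies all remaining constraints:
  x = 0 and y = 0 → (0, 0)
  x + 4y = 8 and y = 0 → (8, 0)
  x + 4y = 8 and x = 0 → (0, 2)

Vertices: (0, 0), (8, 0), (0, 2)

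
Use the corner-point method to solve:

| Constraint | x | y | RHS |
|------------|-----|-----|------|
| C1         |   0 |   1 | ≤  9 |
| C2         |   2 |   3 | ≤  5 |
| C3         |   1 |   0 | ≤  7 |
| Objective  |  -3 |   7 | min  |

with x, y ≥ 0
x = 2.5, y = 0, z = -7.5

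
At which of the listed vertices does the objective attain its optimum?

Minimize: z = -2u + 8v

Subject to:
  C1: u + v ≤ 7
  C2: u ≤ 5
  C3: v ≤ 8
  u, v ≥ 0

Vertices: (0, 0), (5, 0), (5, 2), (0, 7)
Evaluating z = -2u + 8v at each vertex:
  (0, 0): z = 0
  (5, 0): z = -10
  (5, 2): z = 6
  (0, 7): z = 56

The smallest value is z = -10, attained at (5, 0).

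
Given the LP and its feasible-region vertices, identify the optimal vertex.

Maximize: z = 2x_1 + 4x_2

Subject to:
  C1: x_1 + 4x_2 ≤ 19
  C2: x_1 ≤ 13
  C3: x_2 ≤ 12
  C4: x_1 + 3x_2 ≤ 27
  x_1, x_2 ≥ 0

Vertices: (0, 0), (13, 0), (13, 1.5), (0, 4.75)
(13, 1.5) with z = 32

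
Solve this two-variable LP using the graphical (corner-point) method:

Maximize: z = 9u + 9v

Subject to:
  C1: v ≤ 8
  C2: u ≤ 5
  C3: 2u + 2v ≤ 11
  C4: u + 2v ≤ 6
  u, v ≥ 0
u = 5, v = 0.5, z = 49.5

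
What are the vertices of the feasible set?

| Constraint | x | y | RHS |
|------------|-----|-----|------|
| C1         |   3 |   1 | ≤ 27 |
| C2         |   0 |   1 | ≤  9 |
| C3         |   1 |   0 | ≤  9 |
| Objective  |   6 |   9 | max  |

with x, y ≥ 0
Each vertex is the intersection of two constraint boundaries that also satisfies all remaining constraints:
  x = 0 and y = 0 → (0, 0)
  3x + y = 27 and x = 9 → (9, 0)
  3x + y = 27 and y = 9 → (6, 9)
  y = 9 and x = 0 → (0, 9)

Vertices: (0, 0), (9, 0), (6, 9), (0, 9)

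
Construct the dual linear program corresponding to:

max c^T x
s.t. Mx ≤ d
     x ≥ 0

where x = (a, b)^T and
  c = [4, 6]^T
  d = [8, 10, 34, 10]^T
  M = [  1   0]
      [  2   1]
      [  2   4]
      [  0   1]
Minimize: z = 8y1 + 10y2 + 34y3 + 10y4

Subject to:
  C1: -y1 - 2y2 - 2y3 ≤ -4
  C2: -y2 - 4y3 - y4 ≤ -6
  y1, y2, y3, y4 ≥ 0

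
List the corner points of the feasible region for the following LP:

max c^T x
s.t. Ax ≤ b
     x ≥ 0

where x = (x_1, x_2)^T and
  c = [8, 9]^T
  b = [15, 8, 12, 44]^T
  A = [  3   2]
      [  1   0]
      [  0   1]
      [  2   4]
Each vertex is the intersection of two constraint boundaries that also satisfies all remaining constraints:
  x_1 = 0 and x_2 = 0 → (0, 0)
  3x_1 + 2x_2 = 15 and x_2 = 0 → (5, 0)
  3x_1 + 2x_2 = 15 and x_1 = 0 → (0, 7.5)

Vertices: (0, 0), (5, 0), (0, 7.5)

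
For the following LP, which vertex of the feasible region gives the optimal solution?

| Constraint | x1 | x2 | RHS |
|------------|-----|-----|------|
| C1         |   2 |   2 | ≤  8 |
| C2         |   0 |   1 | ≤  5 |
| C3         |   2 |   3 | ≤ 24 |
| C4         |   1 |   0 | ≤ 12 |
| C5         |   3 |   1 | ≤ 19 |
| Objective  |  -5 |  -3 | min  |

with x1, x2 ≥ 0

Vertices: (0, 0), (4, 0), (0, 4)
Evaluating z = -5x1 - 3x2 at each vertex:
  (0, 0): z = 0
  (4, 0): z = -20
  (0, 4): z = -12

The smallest value is z = -20, attained at (4, 0).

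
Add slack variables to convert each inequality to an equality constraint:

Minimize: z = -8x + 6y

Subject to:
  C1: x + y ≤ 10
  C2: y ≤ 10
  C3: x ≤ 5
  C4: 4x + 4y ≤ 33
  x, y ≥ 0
min z = -8x + 6y

s.t.
  x + y + s1 = 10
  y + s2 = 10
  x + s3 = 5
  4x + 4y + s4 = 33
  x, y, s1, s2, s3, s4 ≥ 0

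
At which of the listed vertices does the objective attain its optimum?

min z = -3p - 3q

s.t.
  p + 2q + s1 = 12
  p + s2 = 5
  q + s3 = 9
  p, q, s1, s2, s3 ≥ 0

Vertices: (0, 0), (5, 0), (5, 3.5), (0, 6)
Evaluating z = -3p - 3q at each vertex:
  (0, 0): z = 0
  (5, 0): z = -15
  (5, 3.5): z = -25.5
  (0, 6): z = -18

The smallest value is z = -25.5, attained at (5, 3.5).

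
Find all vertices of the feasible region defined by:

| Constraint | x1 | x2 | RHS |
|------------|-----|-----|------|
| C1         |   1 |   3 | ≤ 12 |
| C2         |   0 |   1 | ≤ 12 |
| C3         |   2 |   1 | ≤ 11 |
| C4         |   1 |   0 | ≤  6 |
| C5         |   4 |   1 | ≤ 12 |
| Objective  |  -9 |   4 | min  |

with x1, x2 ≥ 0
Each vertex is the intersection of two constraint boundaries that also satisfies all remaining constraints:
  x1 = 0 and x2 = 0 → (0, 0)
  4x1 + x2 = 12 and x2 = 0 → (3, 0)
  x1 + 3x2 = 12 and 4x1 + x2 = 12 → (2.182, 3.273)
  x1 + 3x2 = 12 and x1 = 0 → (0, 4)

Vertices: (0, 0), (3, 0), (2.182, 3.273), (0, 4)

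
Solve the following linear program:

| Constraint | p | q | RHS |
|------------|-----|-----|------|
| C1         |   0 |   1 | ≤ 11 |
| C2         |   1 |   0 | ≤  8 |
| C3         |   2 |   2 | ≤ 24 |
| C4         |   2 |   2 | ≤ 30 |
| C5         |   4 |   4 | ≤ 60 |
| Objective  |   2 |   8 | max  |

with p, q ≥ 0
p = 1, q = 11, z = 90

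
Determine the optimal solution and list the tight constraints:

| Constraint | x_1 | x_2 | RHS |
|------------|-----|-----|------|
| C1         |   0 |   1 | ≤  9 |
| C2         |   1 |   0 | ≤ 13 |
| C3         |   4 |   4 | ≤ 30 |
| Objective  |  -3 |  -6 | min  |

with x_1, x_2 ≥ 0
Optimal: x_1 = 0, x_2 = 7.5
Binding: C3, x_1 ≥ 0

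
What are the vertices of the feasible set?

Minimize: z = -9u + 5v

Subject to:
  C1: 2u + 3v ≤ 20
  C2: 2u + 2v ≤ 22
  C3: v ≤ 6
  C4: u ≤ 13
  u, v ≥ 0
Each vertex is the intersection of two constraint boundaries that also satisfies all remaining constraints:
  u = 0 and v = 0 → (0, 0)
  2u + 3v = 20 and v = 0 → (10, 0)
  2u + 3v = 20 and v = 6 → (1, 6)
  v = 6 and u = 0 → (0, 6)

Vertices: (0, 0), (10, 0), (1, 6), (0, 6)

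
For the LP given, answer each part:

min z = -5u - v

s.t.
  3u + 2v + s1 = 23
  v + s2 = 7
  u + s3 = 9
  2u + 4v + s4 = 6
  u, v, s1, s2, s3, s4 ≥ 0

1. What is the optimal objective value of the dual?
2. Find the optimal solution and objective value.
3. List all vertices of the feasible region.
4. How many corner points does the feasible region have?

1. -15 (by strong duality, equal to the primal optimum)
2. u = 3, v = 0, z = -15
3. (0, 0), (3, 0), (0, 1.5)
4. 3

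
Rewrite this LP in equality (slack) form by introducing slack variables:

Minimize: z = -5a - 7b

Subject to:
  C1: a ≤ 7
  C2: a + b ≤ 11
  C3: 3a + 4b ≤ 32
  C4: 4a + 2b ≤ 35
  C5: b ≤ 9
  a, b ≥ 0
min z = -5a - 7b

s.t.
  a + s1 = 7
  a + b + s2 = 11
  3a + 4b + s3 = 32
  4a + 2b + s4 = 35
  b + s5 = 9
  a, b, s1, s2, s3, s4, s5 ≥ 0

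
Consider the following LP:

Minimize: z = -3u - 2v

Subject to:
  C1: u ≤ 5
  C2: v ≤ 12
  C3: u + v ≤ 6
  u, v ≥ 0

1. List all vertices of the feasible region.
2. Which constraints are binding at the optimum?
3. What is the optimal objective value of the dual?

1. (0, 0), (5, 0), (5, 1), (0, 6)
2. C1, C3
3. -17 (by strong duality, equal to the primal optimum)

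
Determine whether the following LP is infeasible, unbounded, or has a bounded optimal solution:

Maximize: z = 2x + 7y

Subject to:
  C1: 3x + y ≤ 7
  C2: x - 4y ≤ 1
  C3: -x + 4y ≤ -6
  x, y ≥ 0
C2 requires x - 4y ≤ 1, while C3 (-x + 4y ≤ -6) is equivalent to x - 4y ≥ 6. Together they would need 6 ≤ x - 4y ≤ 1, which is impossible since 6 > 1. No point satisfies all constraints.

Infeasible: no point satisfies all constraints simultaneously.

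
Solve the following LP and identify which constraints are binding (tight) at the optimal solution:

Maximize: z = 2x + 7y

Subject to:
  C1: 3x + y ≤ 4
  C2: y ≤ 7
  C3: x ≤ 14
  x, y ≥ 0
Optimal: x = 0, y = 4
Binding: C1, x ≥ 0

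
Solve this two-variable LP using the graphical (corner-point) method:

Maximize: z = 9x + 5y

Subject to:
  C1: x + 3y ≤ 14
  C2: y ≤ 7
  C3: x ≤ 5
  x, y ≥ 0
x = 5, y = 3, z = 60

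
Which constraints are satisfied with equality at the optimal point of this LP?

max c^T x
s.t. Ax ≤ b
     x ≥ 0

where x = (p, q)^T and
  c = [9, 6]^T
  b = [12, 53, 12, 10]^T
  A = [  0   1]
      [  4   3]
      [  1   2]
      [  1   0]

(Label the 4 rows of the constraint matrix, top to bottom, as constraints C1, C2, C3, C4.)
Optimal: p = 10, q = 1
Slack at optimum:
  C1: slack = 11
  C2: slack = 10
  C3: slack = 0 (binding)
  C4: slack = 0 (binding)
  p ≥ 0: p = 10
  q ≥ 0: q = 1
Binding constraints: C3, C4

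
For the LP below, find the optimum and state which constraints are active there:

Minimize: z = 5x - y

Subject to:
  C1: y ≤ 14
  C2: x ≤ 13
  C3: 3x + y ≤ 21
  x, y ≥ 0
Optimal: x = 0, y = 14
Binding: C1, x ≥ 0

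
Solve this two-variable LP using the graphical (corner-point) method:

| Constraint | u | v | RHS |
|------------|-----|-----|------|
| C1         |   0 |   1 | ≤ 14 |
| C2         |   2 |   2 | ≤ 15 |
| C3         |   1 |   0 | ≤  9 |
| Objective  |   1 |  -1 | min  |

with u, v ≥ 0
u = 0, v = 7.5, z = -7.5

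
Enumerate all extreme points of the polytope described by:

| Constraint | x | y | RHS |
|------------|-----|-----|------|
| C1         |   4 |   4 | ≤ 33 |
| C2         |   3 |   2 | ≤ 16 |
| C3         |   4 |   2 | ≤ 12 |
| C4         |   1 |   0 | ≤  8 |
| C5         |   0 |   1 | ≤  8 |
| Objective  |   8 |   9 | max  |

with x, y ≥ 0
Each vertex is the intersection of two constraint boundaries that also satisfies all remaining constraints:
  x = 0 and y = 0 → (0, 0)
  4x + 2y = 12 and y = 0 → (3, 0)
  4x + 2y = 12 and x = 0 → (0, 6)

Vertices: (0, 0), (3, 0), (0, 6)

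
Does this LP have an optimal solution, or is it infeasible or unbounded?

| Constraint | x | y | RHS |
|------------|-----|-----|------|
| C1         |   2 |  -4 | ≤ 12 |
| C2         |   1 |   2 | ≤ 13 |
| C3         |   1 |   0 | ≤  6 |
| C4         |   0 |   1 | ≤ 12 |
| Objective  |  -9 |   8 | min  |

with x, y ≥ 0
The point (6, 0) satisfies every constraint, so the LP is feasible; the constraints give x ≤ 6 and y ≤ 12, which with x, y ≥ 0 keep the feasible region inside a bounded box. A feasible, bounded LP attains a finite optimum at a vertex.

The LP has an optimal solution: (6, 0) with z = -54.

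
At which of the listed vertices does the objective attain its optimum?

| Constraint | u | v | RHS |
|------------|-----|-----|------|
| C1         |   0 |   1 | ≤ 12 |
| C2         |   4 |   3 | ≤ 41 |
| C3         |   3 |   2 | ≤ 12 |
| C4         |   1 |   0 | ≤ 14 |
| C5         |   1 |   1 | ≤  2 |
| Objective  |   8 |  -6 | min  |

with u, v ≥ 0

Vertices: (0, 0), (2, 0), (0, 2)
Evaluating z = 8u - 6v at each vertex:
  (0, 0): z = 0
  (2, 0): z = 16
  (0, 2): z = -12

The smallest value is z = -12, attained at (0, 2).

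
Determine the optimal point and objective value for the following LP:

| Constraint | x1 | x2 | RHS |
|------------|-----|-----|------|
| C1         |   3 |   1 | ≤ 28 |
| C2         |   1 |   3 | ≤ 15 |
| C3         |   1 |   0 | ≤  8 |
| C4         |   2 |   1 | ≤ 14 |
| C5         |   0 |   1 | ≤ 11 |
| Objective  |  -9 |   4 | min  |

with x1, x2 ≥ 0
Each vertex is the intersection of two constraint boundaries that also satisfies all remaining constraints:
  x1 = 0 and x2 = 0 → (0, 0)
  2x1 + x2 = 14 and x2 = 0 → (7, 0)
  x1 + 3x2 = 15 and 2x1 + x2 = 14 → (5.4, 3.2)
  x1 + 3x2 = 15 and x1 = 0 → (0, 5)

Evaluating z = -9x1 + 4x2 at each vertex:
  (0, 0): z = 0
  (7, 0): z = -63
  (5.4, 3.2): z = -35.8
  (0, 5): z = 20

The minimum is at (7, 0) with z = -63.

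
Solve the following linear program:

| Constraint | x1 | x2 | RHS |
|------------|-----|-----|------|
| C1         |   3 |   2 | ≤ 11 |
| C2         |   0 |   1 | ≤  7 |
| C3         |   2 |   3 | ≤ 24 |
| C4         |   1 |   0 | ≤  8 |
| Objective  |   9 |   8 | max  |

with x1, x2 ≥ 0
x1 = 0, x2 = 5.5, z = 44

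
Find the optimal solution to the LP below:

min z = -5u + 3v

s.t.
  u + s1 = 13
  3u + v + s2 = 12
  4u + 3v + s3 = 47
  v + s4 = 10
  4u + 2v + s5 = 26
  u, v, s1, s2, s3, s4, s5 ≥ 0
Each vertex is the intersection of two constraint boundaries that also satisfies all remaining constraints:
  u = 0 and v = 0 → (0, 0)
  3u + v = 12 and v = 0 → (4, 0)
  3u + v = 12 and v = 10 → (0.6667, 10)
  v = 10 and u = 0 → (0, 10)

Evaluating z = -5u + 3v at each vertex:
  (0, 0): z = 0
  (4, 0): z = -20
  (0.6667, 10): z = 26.67
  (0, 10): z = 30

The minimum is at (4, 0) with z = -20.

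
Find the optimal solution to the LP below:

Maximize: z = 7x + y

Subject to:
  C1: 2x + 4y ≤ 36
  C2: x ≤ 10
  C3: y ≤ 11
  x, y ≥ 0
x = 10, y = 4, z = 74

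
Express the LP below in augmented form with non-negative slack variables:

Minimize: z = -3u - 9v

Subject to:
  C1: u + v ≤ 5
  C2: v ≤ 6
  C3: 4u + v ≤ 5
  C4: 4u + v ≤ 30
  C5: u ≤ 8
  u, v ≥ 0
min z = -3u - 9v

s.t.
  u + v + s1 = 5
  v + s2 = 6
  4u + v + s3 = 5
  4u + v + s4 = 30
  u + s5 = 8
  u, v, s1, s2, s3, s4, s5 ≥ 0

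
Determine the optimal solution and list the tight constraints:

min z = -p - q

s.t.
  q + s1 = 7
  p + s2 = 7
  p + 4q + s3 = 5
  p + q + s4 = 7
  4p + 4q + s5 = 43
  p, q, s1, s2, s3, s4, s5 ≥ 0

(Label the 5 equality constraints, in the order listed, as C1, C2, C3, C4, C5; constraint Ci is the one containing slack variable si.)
Optimal: p = 5, q = 0
Slack at optimum:
  C1: slack = 7
  C2: slack = 2
  C3: slack = 0 (binding)
  C4: slack = 2
  C5: slack = 23
  p ≥ 0: p = 5
  q ≥ 0: q = 0 (binding)
Binding constraints: C3, q ≥ 0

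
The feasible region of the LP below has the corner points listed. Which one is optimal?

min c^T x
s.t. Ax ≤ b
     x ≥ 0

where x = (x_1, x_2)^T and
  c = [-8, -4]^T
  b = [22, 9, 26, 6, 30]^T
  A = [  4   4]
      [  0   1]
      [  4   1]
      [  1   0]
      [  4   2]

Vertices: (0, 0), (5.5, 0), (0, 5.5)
(5.5, 0) with z = -44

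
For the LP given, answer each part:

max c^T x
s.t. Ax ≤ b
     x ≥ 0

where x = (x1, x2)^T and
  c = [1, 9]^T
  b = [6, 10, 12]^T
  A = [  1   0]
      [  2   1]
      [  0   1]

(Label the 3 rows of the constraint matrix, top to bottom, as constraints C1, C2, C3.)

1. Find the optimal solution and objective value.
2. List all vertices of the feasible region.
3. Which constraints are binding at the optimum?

1. x1 = 0, x2 = 10, z = 90
2. (0, 0), (5, 0), (0, 10)
3. C2, x1 ≥ 0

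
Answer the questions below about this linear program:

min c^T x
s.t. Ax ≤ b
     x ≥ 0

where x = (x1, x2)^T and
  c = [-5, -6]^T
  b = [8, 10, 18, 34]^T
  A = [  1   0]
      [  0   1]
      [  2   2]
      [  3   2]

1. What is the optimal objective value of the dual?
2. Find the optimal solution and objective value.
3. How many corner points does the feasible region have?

1. -54 (by strong duality, equal to the primal optimum)
2. x1 = 0, x2 = 9, z = -54
3. 4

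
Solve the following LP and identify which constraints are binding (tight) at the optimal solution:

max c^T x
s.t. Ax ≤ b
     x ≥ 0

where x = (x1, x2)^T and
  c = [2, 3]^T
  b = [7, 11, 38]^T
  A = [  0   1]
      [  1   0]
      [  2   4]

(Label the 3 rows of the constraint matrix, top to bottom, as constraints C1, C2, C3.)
Optimal: x1 = 11, x2 = 4
Binding: C2, C3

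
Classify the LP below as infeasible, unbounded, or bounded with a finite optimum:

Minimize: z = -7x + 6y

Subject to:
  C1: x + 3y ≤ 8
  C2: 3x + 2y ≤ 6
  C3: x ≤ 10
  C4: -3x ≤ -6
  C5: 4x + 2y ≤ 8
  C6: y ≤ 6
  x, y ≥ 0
The point (2, 0) satisfies every constraint, so the LP is feasible; the constraints give x ≤ 10 and y ≤ 6, which with x, y ≥ 0 keep the feasible region inside a bounded box. A feasible, bounded LP attains a finite optimum at a vertex.

Feasible with finite optimum z* = -14 at (2, 0).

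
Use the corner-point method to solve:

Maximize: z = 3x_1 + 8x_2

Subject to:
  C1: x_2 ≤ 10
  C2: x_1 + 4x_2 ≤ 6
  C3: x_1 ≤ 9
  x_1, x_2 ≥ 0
Each vertex is the intersection of two constraint boundaries that also satisfies all remaining constraints:
  x_1 = 0 and x_2 = 0 → (0, 0)
  x_1 + 4x_2 = 6 and x_2 = 0 → (6, 0)
  x_1 + 4x_2 = 6 and x_1 = 0 → (0, 1.5)

Evaluating z = 3x_1 + 8x_2 at each vertex:
  (0, 0): z = 0
  (6, 0): z = 18
  (0, 1.5): z = 12

The maximum is at (6, 0) with z = 18.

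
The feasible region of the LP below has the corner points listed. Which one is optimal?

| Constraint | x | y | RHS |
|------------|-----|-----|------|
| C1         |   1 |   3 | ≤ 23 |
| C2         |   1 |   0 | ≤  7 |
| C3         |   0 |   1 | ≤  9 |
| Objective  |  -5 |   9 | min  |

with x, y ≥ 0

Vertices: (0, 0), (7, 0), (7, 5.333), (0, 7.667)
(7, 0) with z = -35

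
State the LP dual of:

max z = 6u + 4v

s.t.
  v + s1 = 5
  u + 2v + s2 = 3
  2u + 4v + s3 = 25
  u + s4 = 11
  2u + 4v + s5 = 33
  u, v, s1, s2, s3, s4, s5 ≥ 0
Minimize: z = 5y1 + 3y2 + 25y3 + 11y4 + 33y5

Subject to:
  C1: -y2 - 2y3 - y4 - 2y5 ≤ -6
  C2: -y1 - 2y2 - 4y3 - 4y5 ≤ -4
  y1, y2, y3, y4, y5 ≥ 0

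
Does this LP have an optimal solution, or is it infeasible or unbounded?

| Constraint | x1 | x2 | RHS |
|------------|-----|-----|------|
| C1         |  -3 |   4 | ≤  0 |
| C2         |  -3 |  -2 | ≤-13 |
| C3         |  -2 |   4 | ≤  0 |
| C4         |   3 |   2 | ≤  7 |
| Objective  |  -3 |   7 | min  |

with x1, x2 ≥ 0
C4 requires 3x1 + 2x2 ≤ 7, while C2 (-3x1 - 2x2 ≤ -13) is equivalent to 3x1 + 2x2 ≥ 13. Together they would need 13 ≤ 3x1 + 2x2 ≤ 7, which is impossible since 13 > 7. No point satisfies all constraints.

Infeasible — the constraint set is empty.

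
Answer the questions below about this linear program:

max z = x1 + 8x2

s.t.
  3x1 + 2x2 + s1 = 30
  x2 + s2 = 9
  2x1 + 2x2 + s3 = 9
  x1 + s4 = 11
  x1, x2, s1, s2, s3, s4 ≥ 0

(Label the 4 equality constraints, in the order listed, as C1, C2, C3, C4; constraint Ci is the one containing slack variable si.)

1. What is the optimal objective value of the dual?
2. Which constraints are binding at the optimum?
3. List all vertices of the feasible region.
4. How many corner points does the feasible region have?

1. 36 (by strong duality, equal to the primal optimum)
2. C3, x1 ≥ 0
3. (0, 0), (4.5, 0), (0, 4.5)
4. 3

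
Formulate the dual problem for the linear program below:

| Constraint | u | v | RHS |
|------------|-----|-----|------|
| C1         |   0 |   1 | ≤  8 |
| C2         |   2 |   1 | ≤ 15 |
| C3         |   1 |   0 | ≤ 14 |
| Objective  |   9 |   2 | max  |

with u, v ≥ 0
Minimize: z = 8y1 + 15y2 + 14y3

Subject to:
  C1: -2y2 - y3 ≤ -9
  C2: -y1 - y2 ≤ -2
  y1, y2, y3 ≥ 0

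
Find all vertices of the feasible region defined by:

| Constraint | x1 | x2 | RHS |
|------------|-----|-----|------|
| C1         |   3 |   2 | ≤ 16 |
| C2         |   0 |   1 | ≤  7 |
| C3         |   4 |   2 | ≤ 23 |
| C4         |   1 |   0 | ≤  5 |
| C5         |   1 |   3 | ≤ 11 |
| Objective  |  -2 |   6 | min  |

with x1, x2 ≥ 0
Each vertex is the intersection of two constraint boundaries that also satisfies all remaining constraints:
  x1 = 0 and x2 = 0 → (0, 0)
  x1 = 5 and x2 = 0 → (5, 0)
  3x1 + 2x2 = 16 and x1 = 5 → (5, 0.5)
  3x1 + 2x2 = 16 and x1 + 3x2 = 11 → (3.714, 2.429)
  x1 + 3x2 = 11 and x1 = 0 → (0, 3.667)

Vertices: (0, 0), (5, 0), (5, 0.5), (3.714, 2.429), (0, 3.667)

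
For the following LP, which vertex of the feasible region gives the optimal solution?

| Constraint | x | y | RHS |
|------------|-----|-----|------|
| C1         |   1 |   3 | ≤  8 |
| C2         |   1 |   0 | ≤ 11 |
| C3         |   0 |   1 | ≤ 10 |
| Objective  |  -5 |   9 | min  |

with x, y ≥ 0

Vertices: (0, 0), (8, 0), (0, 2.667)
(8, 0) with z = -40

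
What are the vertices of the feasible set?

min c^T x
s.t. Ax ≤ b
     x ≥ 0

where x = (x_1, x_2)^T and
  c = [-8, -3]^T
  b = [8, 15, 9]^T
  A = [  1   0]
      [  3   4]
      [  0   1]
Each vertex is the intersection of two constraint boundaries that also satisfies all remaining constraints:
  x_1 = 0 and x_2 = 0 → (0, 0)
  3x_1 + 4x_2 = 15 and x_2 = 0 → (5, 0)
  3x_1 + 4x_2 = 15 and x_1 = 0 → (0, 3.75)

Vertices: (0, 0), (5, 0), (0, 3.75)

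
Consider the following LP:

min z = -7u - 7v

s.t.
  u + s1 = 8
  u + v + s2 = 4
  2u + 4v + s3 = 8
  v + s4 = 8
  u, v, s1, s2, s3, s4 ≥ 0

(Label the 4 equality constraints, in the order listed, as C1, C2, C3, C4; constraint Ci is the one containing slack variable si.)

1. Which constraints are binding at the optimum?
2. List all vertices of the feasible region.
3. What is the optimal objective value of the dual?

1. C2, C3, v ≥ 0
2. (0, 0), (4, 0), (0, 2)
3. -28 (by strong duality, equal to the primal optimum)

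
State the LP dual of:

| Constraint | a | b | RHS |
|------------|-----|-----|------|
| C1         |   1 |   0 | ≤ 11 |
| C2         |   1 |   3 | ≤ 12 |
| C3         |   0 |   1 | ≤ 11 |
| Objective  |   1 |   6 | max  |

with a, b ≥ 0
Minimize: z = 11y1 + 12y2 + 11y3

Subject to:
  C1: -y1 - y2 ≤ -1
  C2: -3y2 - y3 ≤ -6
  y1, y2, y3 ≥ 0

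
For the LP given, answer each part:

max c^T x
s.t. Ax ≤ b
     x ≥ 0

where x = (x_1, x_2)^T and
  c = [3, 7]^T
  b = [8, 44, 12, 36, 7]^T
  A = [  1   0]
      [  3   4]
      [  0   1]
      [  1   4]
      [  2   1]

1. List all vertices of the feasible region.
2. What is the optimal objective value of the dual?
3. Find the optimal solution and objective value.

1. (0, 0), (3.5, 0), (0, 7)
2. 49 (by strong duality, equal to the primal optimum)
3. x_1 = 0, x_2 = 7, z = 49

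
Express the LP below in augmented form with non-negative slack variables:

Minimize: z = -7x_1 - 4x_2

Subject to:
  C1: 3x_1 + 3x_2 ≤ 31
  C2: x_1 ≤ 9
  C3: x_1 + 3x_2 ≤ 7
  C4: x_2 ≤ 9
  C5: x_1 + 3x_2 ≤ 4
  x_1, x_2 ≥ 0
min z = -7x_1 - 4x_2

s.t.
  3x_1 + 3x_2 + s1 = 31
  x_1 + s2 = 9
  x_1 + 3x_2 + s3 = 7
  x_2 + s4 = 9
  x_1 + 3x_2 + s5 = 4
  x_1, x_2, s1, s2, s3, s4, s5 ≥ 0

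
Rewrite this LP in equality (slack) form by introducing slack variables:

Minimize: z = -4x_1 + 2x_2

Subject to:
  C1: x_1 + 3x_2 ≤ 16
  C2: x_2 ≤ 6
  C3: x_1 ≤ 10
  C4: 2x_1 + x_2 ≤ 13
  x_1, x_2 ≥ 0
min z = -4x_1 + 2x_2

s.t.
  x_1 + 3x_2 + s1 = 16
  x_2 + s2 = 6
  x_1 + s3 = 10
  2x_1 + x_2 + s4 = 13
  x_1, x_2, s1, s2, s3, s4 ≥ 0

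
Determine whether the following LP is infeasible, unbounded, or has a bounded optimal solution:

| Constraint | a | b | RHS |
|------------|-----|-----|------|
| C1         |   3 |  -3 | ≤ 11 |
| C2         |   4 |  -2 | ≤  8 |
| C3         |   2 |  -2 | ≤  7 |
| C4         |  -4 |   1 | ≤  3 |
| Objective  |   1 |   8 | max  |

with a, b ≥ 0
Feasible point: (0, 0) satisfies every constraint, so the LP is feasible.
Direction d = (1, 2): for each constraint row a, a·d ≤ 0 —
  (3)(1) + (-3)(2) = -3 ≤ 0
  (4)(1) + (-2)(2) = 0 ≤ 0
  (2)(1) + (-2)(2) = -2 ≤ 0
  (-4)(1) + (1)(2) = -2 ≤ 0
and d ≥ 0, so (0, 0) + t·d stays feasible for every t ≥ 0. Along this ray z = a + 8b changes by 17 per unit t, so z → +∞.

Unbounded: there is a feasible ray along which z → +∞.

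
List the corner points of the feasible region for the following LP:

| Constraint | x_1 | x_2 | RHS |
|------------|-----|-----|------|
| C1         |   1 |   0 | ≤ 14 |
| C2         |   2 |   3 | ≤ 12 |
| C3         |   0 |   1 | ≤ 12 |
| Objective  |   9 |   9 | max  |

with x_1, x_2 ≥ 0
Each vertex is the intersection of two constraint boundaries that also satisfies all remaining constraints:
  x_1 = 0 and x_2 = 0 → (0, 0)
  2x_1 + 3x_2 = 12 and x_2 = 0 → (6, 0)
  2x_1 + 3x_2 = 12 and x_1 = 0 → (0, 4)

Vertices: (0, 0), (6, 0), (0, 4)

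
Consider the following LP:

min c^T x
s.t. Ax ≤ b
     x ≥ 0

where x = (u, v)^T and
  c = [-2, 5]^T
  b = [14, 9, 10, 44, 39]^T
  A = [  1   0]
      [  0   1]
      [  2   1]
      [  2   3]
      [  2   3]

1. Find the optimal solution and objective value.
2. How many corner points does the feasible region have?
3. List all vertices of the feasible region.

1. u = 5, v = 0, z = -10
2. 4
3. (0, 0), (5, 0), (0.5, 9), (0, 9)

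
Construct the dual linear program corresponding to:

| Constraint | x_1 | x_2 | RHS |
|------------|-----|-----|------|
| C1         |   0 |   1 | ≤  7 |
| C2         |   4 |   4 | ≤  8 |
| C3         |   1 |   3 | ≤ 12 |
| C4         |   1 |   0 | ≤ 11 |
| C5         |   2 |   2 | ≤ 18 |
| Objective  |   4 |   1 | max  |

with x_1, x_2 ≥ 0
Minimize: z = 7y1 + 8y2 + 12y3 + 11y4 + 18y5

Subject to:
  C1: -4y2 - y3 - y4 - 2y5 ≤ -4
  C2: -y1 - 4y2 - 3y3 - 2y5 ≤ -1
  y1, y2, y3, y4, y5 ≥ 0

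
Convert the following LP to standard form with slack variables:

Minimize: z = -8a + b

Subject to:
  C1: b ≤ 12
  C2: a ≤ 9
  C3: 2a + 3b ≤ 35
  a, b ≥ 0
min z = -8a + b

s.t.
  b + s1 = 12
  a + s2 = 9
  2a + 3b + s3 = 35
  a, b, s1, s2, s3 ≥ 0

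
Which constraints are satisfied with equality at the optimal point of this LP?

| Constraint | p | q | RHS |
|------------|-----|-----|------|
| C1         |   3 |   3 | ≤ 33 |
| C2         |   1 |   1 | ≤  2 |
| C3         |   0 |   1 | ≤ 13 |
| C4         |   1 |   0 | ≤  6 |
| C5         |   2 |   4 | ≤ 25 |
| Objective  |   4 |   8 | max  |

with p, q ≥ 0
Optimal: p = 0, q = 2
Binding: C2, p ≥ 0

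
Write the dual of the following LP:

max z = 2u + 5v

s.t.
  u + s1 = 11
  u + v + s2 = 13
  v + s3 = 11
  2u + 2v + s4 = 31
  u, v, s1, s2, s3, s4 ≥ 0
Minimize: z = 11y1 + 13y2 + 11y3 + 31y4

Subject to:
  C1: -y1 - y2 - 2y4 ≤ -2
  C2: -y2 - y3 - 2y4 ≤ -5
  y1, y2, y3, y4 ≥ 0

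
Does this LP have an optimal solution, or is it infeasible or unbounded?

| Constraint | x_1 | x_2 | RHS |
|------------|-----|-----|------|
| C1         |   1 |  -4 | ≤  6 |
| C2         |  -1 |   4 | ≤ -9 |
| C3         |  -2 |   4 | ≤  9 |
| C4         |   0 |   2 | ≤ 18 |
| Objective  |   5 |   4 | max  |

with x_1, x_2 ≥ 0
C1 requires x_1 - 4x_2 ≤ 6, while C2 (-x_1 + 4x_2 ≤ -9) is equivalent to x_1 - 4x_2 ≥ 9. Together they would need 9 ≤ x_1 - 4x_2 ≤ 6, which is impossible since 9 > 6. No point satisfies all constraints.

Infeasible — the constraint set is empty.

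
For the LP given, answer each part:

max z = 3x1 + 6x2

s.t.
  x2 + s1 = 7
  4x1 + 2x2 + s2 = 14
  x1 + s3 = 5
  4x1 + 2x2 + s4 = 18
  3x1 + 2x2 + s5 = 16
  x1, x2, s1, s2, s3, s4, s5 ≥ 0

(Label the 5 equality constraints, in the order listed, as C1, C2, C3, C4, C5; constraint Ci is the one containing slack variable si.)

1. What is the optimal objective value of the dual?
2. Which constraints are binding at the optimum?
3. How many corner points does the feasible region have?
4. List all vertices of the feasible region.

1. 42 (by strong duality, equal to the primal optimum)
2. C1, C2, x1 ≥ 0
3. 3
4. (0, 0), (3.5, 0), (0, 7)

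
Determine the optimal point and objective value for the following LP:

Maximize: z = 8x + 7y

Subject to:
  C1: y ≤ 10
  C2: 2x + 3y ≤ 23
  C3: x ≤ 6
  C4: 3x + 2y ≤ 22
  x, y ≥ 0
Each vertex is the intersection of two constraint boundaries that also satisfies all remaining constraints:
  x = 0 and y = 0 → (0, 0)
  x = 6 and y = 0 → (6, 0)
  x = 6 and 3x + 2y = 22 → (6, 2)
  2x + 3y = 23 and 3x + 2y = 22 → (4, 5)
  2x + 3y = 23 and x = 0 → (0, 7.667)

Evaluating z = 8x + 7y at each vertex:
  (0, 0): z = 0
  (6, 0): z = 48
  (6, 2): z = 62
  (4, 5): z = 67
  (0, 7.667): z = 53.67

The maximum is at (4, 5) with z = 67.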